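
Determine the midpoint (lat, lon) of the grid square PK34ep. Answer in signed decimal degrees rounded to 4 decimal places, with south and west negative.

14.6458, 126.3750

Field P=15, K=10: +15·20° lon, +10·10° lat → SW at lon 120°, lat 10°.
Square 3, 4: +3·2° lon, +4·1° lat → SW at lon 126°, lat 14°.
Subsquare e=4, p=15: +4·0.0833333° lon, +15·0.0416667° lat → SW at lon 126.333°, lat 14.625°.
Cell spans 0.0833333° lon × 0.0416667° lat. Centre is SW corner plus half of each.
latitude 14.6458, longitude 126.3750.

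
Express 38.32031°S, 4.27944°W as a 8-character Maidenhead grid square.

IF71uq63

Add 180° to longitude and 90° to latitude: 175.72056, 51.67969.
Field: 175.72056/20 → 8 → I, 51.67969/10 → 5 → F; chars IF.
Square: 15.72056/2 → 7, 1.67969/1 → 1; chars 71.
Subsquare: 1.72056/0.0833333 → 20 → u, 0.67969/0.0416667 → 16 → q; chars uq.
Extended square: 0.05389/0.00833333 → 6, 0.01302/0.00416667 → 3; chars 63.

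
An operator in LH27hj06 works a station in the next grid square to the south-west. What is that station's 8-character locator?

LH27gj95

Longitude extended square 0; −1 → -1, wraps to 9, carry into subsquare.
Longitude subsquare h = 7; −1 → 6 = g.
Latitude extended square 6; −1 → 5.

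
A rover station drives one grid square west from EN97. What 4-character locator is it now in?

Longitude square 9; −1 → 8.
The latitude characters are unchanged.

EN87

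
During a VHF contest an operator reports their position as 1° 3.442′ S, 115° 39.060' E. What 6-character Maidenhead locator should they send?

Offset from 180°W / 90°S: lon 295.6510°, lat 88.9426°.
Field: 295.6510/20 → 14 → O, 88.9426/10 → 8 → I; chars OI.
Square: 15.6510/2 → 7, 8.9426/1 → 8; chars 78.
Subsquare: 1.6510/0.0833333 → 19 → t, 0.9426/0.0416667 → 22 → w; chars tw.

OI78tw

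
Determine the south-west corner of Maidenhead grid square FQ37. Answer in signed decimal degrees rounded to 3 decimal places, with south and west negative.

77.000, -74.000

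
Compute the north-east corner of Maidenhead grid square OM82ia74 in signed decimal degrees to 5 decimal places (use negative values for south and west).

32.02083, 116.73333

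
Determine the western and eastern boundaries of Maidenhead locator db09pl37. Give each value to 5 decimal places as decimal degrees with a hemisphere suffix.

118.72500° W, 118.71667° W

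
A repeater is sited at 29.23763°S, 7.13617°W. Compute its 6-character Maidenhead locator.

IG60ks

Add 180° to longitude and 90° to latitude: 172.8638, 60.7624.
Field: lon ⌊172.8638/20⌋ = 8 → I; lat ⌊60.7624/10⌋ = 6 → G.
Square: lon ⌊12.8638/2⌋ = 6; lat ⌊0.7624/1⌋ = 0.
Subsquare: lon ⌊0.8638/0.0833333⌋ = 10 → k; lat ⌊0.7624/0.0416667⌋ = 18 → s.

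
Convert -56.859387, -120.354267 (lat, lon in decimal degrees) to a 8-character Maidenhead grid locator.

Add 180° to longitude and 90° to latitude: 59.64573, 33.14061.
Field: lon ⌊59.64573/20⌋ = 2 → C; lat ⌊33.14061/10⌋ = 3 → D.
Square: lon ⌊19.64573/2⌋ = 9; lat ⌊3.14061/1⌋ = 3.
Subsquare: lon ⌊1.64573/0.0833333⌋ = 19 → t; lat ⌊0.14061/0.0416667⌋ = 3 → d.
Extended square: lon ⌊0.06240/0.00833333⌋ = 7; lat ⌊0.01561/0.00416667⌋ = 3.

CD93td73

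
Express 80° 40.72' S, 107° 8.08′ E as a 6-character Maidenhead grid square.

OA39nh

Offset from 180°W / 90°S: lon 287.1347°, lat 9.3213°.
Field (20°×10°, letters A–R): lon ⌊287.1347/20⌋ = 14 → O; lat ⌊9.3213/10⌋ = 0 → A.
Square (2°×1°, digits 0–9): lon ⌊7.1347/2⌋ = 3; lat ⌊9.3213/1⌋ = 9.
Subsquare (5′×2.5′, letters a–x): lon ⌊1.1347/0.0833333⌋ = 13 → n; lat ⌊0.3213/0.0416667⌋ = 7 → h.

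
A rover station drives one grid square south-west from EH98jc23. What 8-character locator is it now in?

EH98jc12

Longitude extended square 2; −1 → 1.
Latitude extended square 3; −1 → 2.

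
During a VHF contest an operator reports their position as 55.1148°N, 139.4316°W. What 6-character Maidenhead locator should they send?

CO05gc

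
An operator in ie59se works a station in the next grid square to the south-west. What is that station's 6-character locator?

Longitude subsquare s = 18; −1 → 17 = r.
Latitude subsquare e = 4; −1 → 3 = d.

IE59rd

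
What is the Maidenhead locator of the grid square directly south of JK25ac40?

Latitude extended square 0; −1 → -1, wraps to 9, carry into subsquare.
Latitude subsquare c = 2; −1 → 1 = b.
The longitude characters are unchanged.

JK25ab49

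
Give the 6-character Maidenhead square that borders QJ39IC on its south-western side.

QJ39hb

Longitude subsquare i = 8; −1 → 7 = h.
Latitude subsquare c = 2; −1 → 1 = b.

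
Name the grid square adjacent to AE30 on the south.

AD39

Latitude square 0; −1 → -1, wraps to 9, carry into field.
Latitude field E = 4; −1 → 3 = D.
The longitude characters are unchanged.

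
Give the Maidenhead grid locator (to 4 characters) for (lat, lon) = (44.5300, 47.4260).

LN34

Add 180° to longitude and 90° to latitude: 227.43, 134.53.
Field: 227.43/20 → 11 → L, 134.53/10 → 13 → N; chars LN.
Square: 7.43/2 → 3, 4.53/1 → 4; chars 34.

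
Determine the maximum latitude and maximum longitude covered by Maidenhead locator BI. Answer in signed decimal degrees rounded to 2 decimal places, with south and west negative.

Field B=1, I=8: +1·20° lon, +8·10° lat → SW at lon -160°, lat -10°.
Cell spans 20° lon × 10° lat. NE corner is SW corner plus one full cell.
latitude 0.00, longitude -140.00.

0.00, -140.00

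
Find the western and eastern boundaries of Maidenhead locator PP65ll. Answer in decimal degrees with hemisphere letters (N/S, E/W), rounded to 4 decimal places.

Field P=15, P=15: +15·20° lon, +15·10° lat → SW at lon 120°, lat 60°.
Square 6, 5: +6·2° lon, +5·1° lat → SW at lon 132°, lat 65°.
Subsquare l=11, l=11: +11·0.0833333° lon, +11·0.0416667° lat → SW at lon 132.917°, lat 65.4583°.
Cell spans 0.0833333° lon × 0.0416667° lat.
west 132.9167° E, east 133.0000° E.

132.9167° E, 133.0000° E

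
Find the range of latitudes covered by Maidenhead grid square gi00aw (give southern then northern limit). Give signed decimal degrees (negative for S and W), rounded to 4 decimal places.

Field G=6, I=8: +6·20° lon, +8·10° lat → SW at lon -60°, lat -10°.
Square 0, 0: +0·2° lon, +0·1° lat → SW at lon -60°, lat -10°.
Subsquare a=0, w=22: +0·0.0833333° lon, +22·0.0416667° lat → SW at lon -60°, lat -9.08333°.
Cell spans 0.0833333° lon × 0.0416667° lat.
south -9.0833, north -9.0417.

-9.0833, -9.0417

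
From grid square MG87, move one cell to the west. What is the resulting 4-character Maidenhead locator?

MG77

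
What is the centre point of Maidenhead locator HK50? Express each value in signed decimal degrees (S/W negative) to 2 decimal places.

10.50, -29.00

Field H=7, K=10: +7·20° lon, +10·10° lat → SW at lon -40°, lat 10°.
Square 5, 0: +5·2° lon, +0·1° lat → SW at lon -30°, lat 10°.
Cell spans 2° lon × 1° lat. Centre is SW corner plus half of each.
latitude 10.50, longitude -29.00.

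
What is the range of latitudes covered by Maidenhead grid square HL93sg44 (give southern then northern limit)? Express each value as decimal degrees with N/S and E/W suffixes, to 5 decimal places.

23.26667° N, 23.27083° N

Field H=7, L=11: +7·20° lon, +11·10° lat → SW at lon -40°, lat 20°.
Square 9, 3: +9·2° lon, +3·1° lat → SW at lon -22°, lat 23°.
Subsquare s=18, g=6: +18·0.0833333° lon, +6·0.0416667° lat → SW at lon -20.5°, lat 23.25°.
Extended square 4, 4: +4·0.00833333° lon, +4·0.00416667° lat → SW at lon -20.4667°, lat 23.2667°.
Cell spans 0.00833333° lon × 0.00416667° lat.
south 23.26667° N, north 23.27083° N.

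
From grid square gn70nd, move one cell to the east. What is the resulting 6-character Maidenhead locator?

GN70od

Longitude subsquare n = 13; +1 → 14 = o.
The latitude characters are unchanged.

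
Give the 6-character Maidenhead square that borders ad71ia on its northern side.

AD71ib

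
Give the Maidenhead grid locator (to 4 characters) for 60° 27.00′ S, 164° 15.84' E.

Shift to the Maidenhead origin (180°W, 90°S): lon 344.26, lat 29.55.
Field: lon ⌊344.26/20⌋ = 17 → R; lat ⌊29.55/10⌋ = 2 → C.
Square: lon ⌊4.26/2⌋ = 2; lat ⌊9.55/1⌋ = 9.

RC29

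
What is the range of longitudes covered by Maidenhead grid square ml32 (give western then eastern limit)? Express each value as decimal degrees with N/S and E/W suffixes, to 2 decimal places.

Field M=12, L=11: +12·20° lon, +11·10° lat → SW at lon 60°, lat 20°.
Square 3, 2: +3·2° lon, +2·1° lat → SW at lon 66°, lat 22°.
Cell spans 2° lon × 1° lat.
west 66.00° E, east 68.00° E.

66.00° E, 68.00° E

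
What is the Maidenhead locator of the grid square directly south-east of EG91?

FG00

Longitude square 9; +1 → 10, wraps to 0, carry into field.
Longitude field E = 4; +1 → 5 = F.
Latitude square 1; −1 → 0.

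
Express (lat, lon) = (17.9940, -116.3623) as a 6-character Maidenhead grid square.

DK17tx

Shift to the Maidenhead origin (180°W, 90°S): lon 63.6377, lat 107.9940.
Field: 63.6377/20 → 3 → D, 107.9940/10 → 10 → K; chars DK.
Square: 3.6377/2 → 1, 7.9940/1 → 7; chars 17.
Subsquare: 1.6377/0.0833333 → 19 → t, 0.9940/0.0416667 → 23 → x; chars tx.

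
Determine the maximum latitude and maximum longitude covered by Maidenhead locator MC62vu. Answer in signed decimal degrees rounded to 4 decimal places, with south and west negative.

-67.1250, 73.8333

Field M=12, C=2: +12·20° lon, +2·10° lat → SW at lon 60°, lat -70°.
Square 6, 2: +6·2° lon, +2·1° lat → SW at lon 72°, lat -68°.
Subsquare v=21, u=20: +21·0.0833333° lon, +20·0.0416667° lat → SW at lon 73.75°, lat -67.1667°.
Cell spans 0.0833333° lon × 0.0416667° lat. NE corner is SW corner plus one full cell.
latitude -67.1250, longitude 73.8333.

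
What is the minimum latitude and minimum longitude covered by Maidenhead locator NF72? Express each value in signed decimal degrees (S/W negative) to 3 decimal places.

-38.000, 94.000

Field N=13, F=5: +13·20° lon, +5·10° lat → SW at lon 80°, lat -40°.
Square 7, 2: +7·2° lon, +2·1° lat → SW at lon 94°, lat -38°.
latitude -38.000, longitude 94.000.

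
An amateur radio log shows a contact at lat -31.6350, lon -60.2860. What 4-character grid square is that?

FF98

Shift to the Maidenhead origin (180°W, 90°S): lon 119.71, lat 58.36.
Field: 119.71/20 → 5 → F, 58.36/10 → 5 → F; chars FF.
Square: 19.71/2 → 9, 8.36/1 → 8; chars 98.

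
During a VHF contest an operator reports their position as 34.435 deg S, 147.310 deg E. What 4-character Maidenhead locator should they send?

QF35

Offset from 180°W / 90°S: lon 327.31°, lat 55.56°.
Field: 327.31/20 → 16 → Q, 55.56/10 → 5 → F; chars QF.
Square: 7.31/2 → 3, 5.56/1 → 5; chars 35.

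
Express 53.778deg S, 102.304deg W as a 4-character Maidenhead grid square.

Shift to the Maidenhead origin (180°W, 90°S): lon 77.70, lat 36.22.
Field: 77.70/20 → 3 → D, 36.22/10 → 3 → D; chars DD.
Square: 17.70/2 → 8, 6.22/1 → 6; chars 86.

DD86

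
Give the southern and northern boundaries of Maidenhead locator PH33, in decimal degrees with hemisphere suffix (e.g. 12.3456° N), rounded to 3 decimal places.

17.000° S, 16.000° S

Field P=15, H=7: +15·20° lon, +7·10° lat → SW at lon 120°, lat -20°.
Square 3, 3: +3·2° lon, +3·1° lat → SW at lon 126°, lat -17°.
Cell spans 2° lon × 1° lat.
south 17.000° S, north 16.000° S.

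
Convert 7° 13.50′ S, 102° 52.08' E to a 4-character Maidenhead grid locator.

Shift to the Maidenhead origin (180°W, 90°S): lon 282.87, lat 82.78.
Field: 282.87/20 → 14 → O, 82.78/10 → 8 → I; chars OI.
Square: 2.87/2 → 1, 2.78/1 → 2; chars 12.

OI12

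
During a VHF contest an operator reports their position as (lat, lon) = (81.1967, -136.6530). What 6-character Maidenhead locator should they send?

CR11qe

Shift to the Maidenhead origin (180°W, 90°S): lon 43.3470, lat 171.1967.
Field: 43.3470/20 → 2 → C, 171.1967/10 → 17 → R; chars CR.
Square: 3.3470/2 → 1, 1.1967/1 → 1; chars 11.
Subsquare: 1.3470/0.0833333 → 16 → q, 0.1967/0.0416667 → 4 → e; chars qe.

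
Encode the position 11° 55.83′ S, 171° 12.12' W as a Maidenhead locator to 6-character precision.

AH48jb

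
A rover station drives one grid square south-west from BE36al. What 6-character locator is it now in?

BE26xk

Longitude subsquare a = 0; −1 → -1, wraps to 23 = x, carry into square.
Longitude square 3; −1 → 2.
Latitude subsquare l = 11; −1 → 10 = k.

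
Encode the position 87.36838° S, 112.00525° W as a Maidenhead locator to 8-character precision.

DA32xp91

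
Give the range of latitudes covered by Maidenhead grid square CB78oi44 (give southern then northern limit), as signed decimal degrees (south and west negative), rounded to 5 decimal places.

-71.65000, -71.64583

Field C=2, B=1: +2·20° lon, +1·10° lat → SW at lon -140°, lat -80°.
Square 7, 8: +7·2° lon, +8·1° lat → SW at lon -126°, lat -72°.
Subsquare o=14, i=8: +14·0.0833333° lon, +8·0.0416667° lat → SW at lon -124.833°, lat -71.6667°.
Extended square 4, 4: +4·0.00833333° lon, +4·0.00416667° lat → SW at lon -124.8°, lat -71.65°.
Cell spans 0.00833333° lon × 0.00416667° lat.
south -71.65000, north -71.64583.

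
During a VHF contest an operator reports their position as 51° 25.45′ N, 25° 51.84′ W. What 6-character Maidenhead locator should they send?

Shift to the Maidenhead origin (180°W, 90°S): lon 154.1360, lat 141.4242.
Field: lon ⌊154.1360/20⌋ = 7 → H; lat ⌊141.4242/10⌋ = 14 → O.
Square: lon ⌊14.1360/2⌋ = 7; lat ⌊1.4242/1⌋ = 1.
Subsquare: lon ⌊0.1360/0.0833333⌋ = 1 → b; lat ⌊0.4242/0.0416667⌋ = 10 → k.

HO71bk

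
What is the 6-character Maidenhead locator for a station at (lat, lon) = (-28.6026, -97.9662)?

EG11aj

Offset from 180°W / 90°S: lon 82.0338°, lat 61.3974°.
Field: 82.0338/20 → 4 → E, 61.3974/10 → 6 → G; chars EG.
Square: 2.0338/2 → 1, 1.3974/1 → 1; chars 11.
Subsquare: 0.0338/0.0833333 → 0 → a, 0.3974/0.0416667 → 9 → j; chars aj.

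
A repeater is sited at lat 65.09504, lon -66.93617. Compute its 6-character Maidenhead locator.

FP65mc

Add 180° to longitude and 90° to latitude: 113.0638, 155.0950.
Field (20°×10°, letters A–R): 113.0638/20 → 5 → F, 155.0950/10 → 15 → P; chars FP.
Square (2°×1°, digits 0–9): 13.0638/2 → 6, 5.0950/1 → 5; chars 65.
Subsquare (5′×2.5′, letters a–x): 1.0638/0.0833333 → 12 → m, 0.0950/0.0416667 → 2 → c; chars mc.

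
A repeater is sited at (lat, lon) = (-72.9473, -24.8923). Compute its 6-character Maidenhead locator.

Shift to the Maidenhead origin (180°W, 90°S): lon 155.1077, lat 17.0527.
Field: lon ⌊155.1077/20⌋ = 7 → H; lat ⌊17.0527/10⌋ = 1 → B.
Square: lon ⌊15.1077/2⌋ = 7; lat ⌊7.0527/1⌋ = 7.
Subsquare: lon ⌊1.1077/0.0833333⌋ = 13 → n; lat ⌊0.0527/0.0416667⌋ = 1 → b.

HB77nb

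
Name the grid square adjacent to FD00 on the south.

Latitude square 0; −1 → -1, wraps to 9, carry into field.
Latitude field D = 3; −1 → 2 = C.
The longitude characters are unchanged.

FC09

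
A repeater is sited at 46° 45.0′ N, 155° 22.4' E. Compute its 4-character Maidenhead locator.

Offset from 180°W / 90°S: lon 335.37°, lat 136.75°.
Field: 335.37/20 → 16 → Q, 136.75/10 → 13 → N; chars QN.
Square: 15.37/2 → 7, 6.75/1 → 6; chars 76.

QN76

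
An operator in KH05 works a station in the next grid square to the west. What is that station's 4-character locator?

JH95

Longitude square 0; −1 → -1, wraps to 9, carry into field.
Longitude field K = 10; −1 → 9 = J.
The latitude characters are unchanged.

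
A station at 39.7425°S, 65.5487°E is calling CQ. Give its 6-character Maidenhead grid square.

Add 180° to longitude and 90° to latitude: 245.5487, 50.2575.
Field (20°×10°, letters A–R): 245.5487/20 → 12 → M, 50.2575/10 → 5 → F; chars MF.
Square (2°×1°, digits 0–9): 5.5487/2 → 2, 0.2575/1 → 0; chars 20.
Subsquare (5′×2.5′, letters a–x): 1.5487/0.0833333 → 18 → s, 0.2575/0.0416667 → 6 → g; chars sg.

MF20sg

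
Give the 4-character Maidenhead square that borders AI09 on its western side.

RI99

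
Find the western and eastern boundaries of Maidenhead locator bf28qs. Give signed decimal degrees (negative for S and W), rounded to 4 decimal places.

-154.6667, -154.5833

Field B=1, F=5: +1·20° lon, +5·10° lat → SW at lon -160°, lat -40°.
Square 2, 8: +2·2° lon, +8·1° lat → SW at lon -156°, lat -32°.
Subsquare q=16, s=18: +16·0.0833333° lon, +18·0.0416667° lat → SW at lon -154.667°, lat -31.25°.
Cell spans 0.0833333° lon × 0.0416667° lat.
west -154.6667, east -154.5833.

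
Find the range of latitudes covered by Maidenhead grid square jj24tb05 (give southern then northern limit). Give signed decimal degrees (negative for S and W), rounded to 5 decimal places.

4.06250, 4.06667

Field J=9, J=9: +9·20° lon, +9·10° lat → SW at lon 0°, lat 0°.
Square 2, 4: +2·2° lon, +4·1° lat → SW at lon 4°, lat 4°.
Subsquare t=19, b=1: +19·0.0833333° lon, +1·0.0416667° lat → SW at lon 5.58333°, lat 4.04167°.
Extended square 0, 5: +0·0.00833333° lon, +5·0.00416667° lat → SW at lon 5.58333°, lat 4.0625°.
Cell spans 0.00833333° lon × 0.00416667° lat.
south 4.06250, north 4.06667.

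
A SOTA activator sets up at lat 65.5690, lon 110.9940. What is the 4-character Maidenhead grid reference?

OP55

Shift to the Maidenhead origin (180°W, 90°S): lon 290.99, lat 155.57.
Field: lon ⌊290.99/20⌋ = 14 → O; lat ⌊155.57/10⌋ = 15 → P.
Square: lon ⌊10.99/2⌋ = 5; lat ⌊5.57/1⌋ = 5.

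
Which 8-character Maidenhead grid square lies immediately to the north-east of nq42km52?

Longitude extended square 5; +1 → 6.
Latitude extended square 2; +1 → 3.

NQ42km63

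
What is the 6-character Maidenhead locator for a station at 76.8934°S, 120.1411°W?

CB93wc

Add 180° to longitude and 90° to latitude: 59.8589, 13.1066.
Field: lon ⌊59.8589/20⌋ = 2 → C; lat ⌊13.1066/10⌋ = 1 → B.
Square: lon ⌊19.8589/2⌋ = 9; lat ⌊3.1066/1⌋ = 3.
Subsquare: lon ⌊1.8589/0.0833333⌋ = 22 → w; lat ⌊0.1066/0.0416667⌋ = 2 → c.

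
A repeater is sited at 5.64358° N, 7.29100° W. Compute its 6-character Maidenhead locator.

IJ65ip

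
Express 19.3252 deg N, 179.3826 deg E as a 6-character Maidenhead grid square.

Shift to the Maidenhead origin (180°W, 90°S): lon 359.3826, lat 109.3252.
Field: lon ⌊359.3826/20⌋ = 17 → R; lat ⌊109.3252/10⌋ = 10 → K.
Square: lon ⌊19.3826/2⌋ = 9; lat ⌊9.3252/1⌋ = 9.
Subsquare: lon ⌊1.3826/0.0833333⌋ = 16 → q; lat ⌊0.3252/0.0416667⌋ = 7 → h.

RK99qh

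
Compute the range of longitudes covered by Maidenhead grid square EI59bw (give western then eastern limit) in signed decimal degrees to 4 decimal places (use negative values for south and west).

Field E=4, I=8: +4·20° lon, +8·10° lat → SW at lon -100°, lat -10°.
Square 5, 9: +5·2° lon, +9·1° lat → SW at lon -90°, lat -1°.
Subsquare b=1, w=22: +1·0.0833333° lon, +22·0.0416667° lat → SW at lon -89.9167°, lat -0.0833333°.
Cell spans 0.0833333° lon × 0.0416667° lat.
west -89.9167, east -89.8333.

-89.9167, -89.8333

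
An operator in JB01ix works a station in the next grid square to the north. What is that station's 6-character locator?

JB02ia

Latitude subsquare x = 23; +1 → 24, wraps to 0 = a, carry into square.
Latitude square 1; +1 → 2.
The longitude characters are unchanged.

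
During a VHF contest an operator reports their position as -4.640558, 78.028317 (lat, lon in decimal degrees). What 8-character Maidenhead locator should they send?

Offset from 180°W / 90°S: lon 258.02832°, lat 85.35944°.
Field: 258.02832/20 → 12 → M, 85.35944/10 → 8 → I; chars MI.
Square: 18.02832/2 → 9, 5.35944/1 → 5; chars 95.
Subsquare: 0.02832/0.0833333 → 0 → a, 0.35944/0.0416667 → 8 → i; chars ai.
Extended square: 0.02832/0.00833333 → 3, 0.02611/0.00416667 → 6; chars 36.

MI95ai36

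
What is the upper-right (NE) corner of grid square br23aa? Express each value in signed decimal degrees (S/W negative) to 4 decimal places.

83.0417, -155.9167

Field B=1, R=17: +1·20° lon, +17·10° lat → SW at lon -160°, lat 80°.
Square 2, 3: +2·2° lon, +3·1° lat → SW at lon -156°, lat 83°.
Subsquare a=0, a=0: +0·0.0833333° lon, +0·0.0416667° lat → SW at lon -156°, lat 83°.
Cell spans 0.0833333° lon × 0.0416667° lat. NE corner is SW corner plus one full cell.
latitude 83.0417, longitude -155.9167.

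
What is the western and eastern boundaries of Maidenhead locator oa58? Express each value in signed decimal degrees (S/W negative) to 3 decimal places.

110.000, 112.000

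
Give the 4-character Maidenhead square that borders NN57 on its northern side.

NN58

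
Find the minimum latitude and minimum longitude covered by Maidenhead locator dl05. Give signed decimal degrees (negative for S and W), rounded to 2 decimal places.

Field D=3, L=11: +3·20° lon, +11·10° lat → SW at lon -120°, lat 20°.
Square 0, 5: +0·2° lon, +5·1° lat → SW at lon -120°, lat 25°.
latitude 25.00, longitude -120.00.

25.00, -120.00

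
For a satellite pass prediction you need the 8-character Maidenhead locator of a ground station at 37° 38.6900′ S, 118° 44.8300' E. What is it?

OF92ii95

Shift to the Maidenhead origin (180°W, 90°S): lon 298.74717, lat 52.35517.
Field: lon ⌊298.74717/20⌋ = 14 → O; lat ⌊52.35517/10⌋ = 5 → F.
Square: lon ⌊18.74717/2⌋ = 9; lat ⌊2.35517/1⌋ = 2.
Subsquare: lon ⌊0.74717/0.0833333⌋ = 8 → i; lat ⌊0.35517/0.0416667⌋ = 8 → i.
Extended square: lon ⌊0.08050/0.00833333⌋ = 9; lat ⌊0.02183/0.00416667⌋ = 5.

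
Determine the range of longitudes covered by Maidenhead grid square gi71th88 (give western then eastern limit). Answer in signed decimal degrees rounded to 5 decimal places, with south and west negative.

Field G=6, I=8: +6·20° lon, +8·10° lat → SW at lon -60°, lat -10°.
Square 7, 1: +7·2° lon, +1·1° lat → SW at lon -46°, lat -9°.
Subsquare t=19, h=7: +19·0.0833333° lon, +7·0.0416667° lat → SW at lon -44.4167°, lat -8.70833°.
Extended square 8, 8: +8·0.00833333° lon, +8·0.00416667° lat → SW at lon -44.35°, lat -8.675°.
Cell spans 0.00833333° lon × 0.00416667° lat.
west -44.35000, east -44.34167.

-44.35000, -44.34167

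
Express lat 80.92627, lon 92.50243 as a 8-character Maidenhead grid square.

NR60gw02

Add 180° to longitude and 90° to latitude: 272.50243, 170.92627.
Field: lon ⌊272.50243/20⌋ = 13 → N; lat ⌊170.92627/10⌋ = 17 → R.
Square: lon ⌊12.50243/2⌋ = 6; lat ⌊0.92627/1⌋ = 0.
Subsquare: lon ⌊0.50243/0.0833333⌋ = 6 → g; lat ⌊0.92627/0.0416667⌋ = 22 → w.
Extended square: lon ⌊0.00243/0.00833333⌋ = 0; lat ⌊0.00960/0.00416667⌋ = 2.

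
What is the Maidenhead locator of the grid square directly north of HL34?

HL35

Latitude square 4; +1 → 5.
The longitude characters are unchanged.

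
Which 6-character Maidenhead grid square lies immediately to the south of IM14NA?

IM13nx

Latitude subsquare a = 0; −1 → -1, wraps to 23 = x, carry into square.
Latitude square 4; −1 → 3.
The longitude characters are unchanged.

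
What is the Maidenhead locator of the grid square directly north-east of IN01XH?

Longitude subsquare x = 23; +1 → 24, wraps to 0 = a, carry into square.
Longitude square 0; +1 → 1.
Latitude subsquare h = 7; +1 → 8 = i.

IN11ai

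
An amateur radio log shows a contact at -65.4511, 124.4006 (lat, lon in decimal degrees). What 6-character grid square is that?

Shift to the Maidenhead origin (180°W, 90°S): lon 304.4006, lat 24.5489.
Field: 304.4006/20 → 15 → P, 24.5489/10 → 2 → C; chars PC.
Square: 4.4006/2 → 2, 4.5489/1 → 4; chars 24.
Subsquare: 0.4006/0.0833333 → 4 → e, 0.5489/0.0416667 → 13 → n; chars en.

PC24en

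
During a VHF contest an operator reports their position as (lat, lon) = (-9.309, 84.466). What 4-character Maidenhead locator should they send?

NI20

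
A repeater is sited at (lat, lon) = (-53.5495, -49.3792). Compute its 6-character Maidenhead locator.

Shift to the Maidenhead origin (180°W, 90°S): lon 130.6208, lat 36.4505.
Field: 130.6208/20 → 6 → G, 36.4505/10 → 3 → D; chars GD.
Square: 10.6208/2 → 5, 6.4505/1 → 6; chars 56.
Subsquare: 0.6208/0.0833333 → 7 → h, 0.4505/0.0416667 → 10 → k; chars hk.

GD56hk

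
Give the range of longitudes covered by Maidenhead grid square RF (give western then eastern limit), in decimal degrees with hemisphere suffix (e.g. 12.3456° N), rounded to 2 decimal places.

160.00° E, 180.00° E

Field R=17, F=5: +17·20° lon, +5·10° lat → SW at lon 160°, lat -40°.
Cell spans 20° lon × 10° lat.
west 160.00° E, east 180.00° E.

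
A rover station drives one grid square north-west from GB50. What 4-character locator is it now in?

GB41

Longitude square 5; −1 → 4.
Latitude square 0; +1 → 1.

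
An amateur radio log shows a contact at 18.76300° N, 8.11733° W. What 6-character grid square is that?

Offset from 180°W / 90°S: lon 171.8827°, lat 108.7630°.
Field: lon ⌊171.8827/20⌋ = 8 → I; lat ⌊108.7630/10⌋ = 10 → K.
Square: lon ⌊11.8827/2⌋ = 5; lat ⌊8.7630/1⌋ = 8.
Subsquare: lon ⌊1.8827/0.0833333⌋ = 22 → w; lat ⌊0.7630/0.0416667⌋ = 18 → s.

IK58ws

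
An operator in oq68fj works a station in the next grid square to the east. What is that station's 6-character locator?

OQ68gj

Longitude subsquare f = 5; +1 → 6 = g.
The latitude characters are unchanged.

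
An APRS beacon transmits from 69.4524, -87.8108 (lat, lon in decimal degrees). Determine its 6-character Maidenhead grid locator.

Shift to the Maidenhead origin (180°W, 90°S): lon 92.1892, lat 159.4524.
Field: lon ⌊92.1892/20⌋ = 4 → E; lat ⌊159.4524/10⌋ = 15 → P.
Square: lon ⌊12.1892/2⌋ = 6; lat ⌊9.4524/1⌋ = 9.
Subsquare: lon ⌊0.1892/0.0833333⌋ = 2 → c; lat ⌊0.4524/0.0416667⌋ = 10 → k.

EP69ck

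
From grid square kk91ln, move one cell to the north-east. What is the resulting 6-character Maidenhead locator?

Longitude subsquare l = 11; +1 → 12 = m.
Latitude subsquare n = 13; +1 → 14 = o.

KK91mo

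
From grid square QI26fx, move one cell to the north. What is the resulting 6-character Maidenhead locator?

QI27fa

Latitude subsquare x = 23; +1 → 24, wraps to 0 = a, carry into square.
Latitude square 6; +1 → 7.
The longitude characters are unchanged.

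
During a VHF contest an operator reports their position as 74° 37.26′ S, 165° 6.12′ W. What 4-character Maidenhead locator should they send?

Shift to the Maidenhead origin (180°W, 90°S): lon 14.90, lat 15.38.
Field (20°×10°, letters A–R): 14.90/20 → 0 → A, 15.38/10 → 1 → B; chars AB.
Square (2°×1°, digits 0–9): 14.90/2 → 7, 5.38/1 → 5; chars 75.

AB75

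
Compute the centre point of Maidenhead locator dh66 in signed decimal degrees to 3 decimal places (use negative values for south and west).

Field D=3, H=7: +3·20° lon, +7·10° lat → SW at lon -120°, lat -20°.
Square 6, 6: +6·2° lon, +6·1° lat → SW at lon -108°, lat -14°.
Cell spans 2° lon × 1° lat. Centre is SW corner plus half of each.
latitude -13.500, longitude -107.000.

-13.500, -107.000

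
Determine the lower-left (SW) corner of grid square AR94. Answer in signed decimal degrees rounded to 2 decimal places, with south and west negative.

Field A=0, R=17: +0·20° lon, +17·10° lat → SW at lon -180°, lat 80°.
Square 9, 4: +9·2° lon, +4·1° lat → SW at lon -162°, lat 84°.
latitude 84.00, longitude -162.00.

84.00, -162.00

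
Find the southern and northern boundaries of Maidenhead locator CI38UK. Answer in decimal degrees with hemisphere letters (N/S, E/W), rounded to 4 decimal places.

1.5833° S, 1.5417° S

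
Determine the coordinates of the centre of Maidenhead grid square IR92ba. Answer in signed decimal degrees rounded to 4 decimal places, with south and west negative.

82.0208, -1.8750

Field I=8, R=17: +8·20° lon, +17·10° lat → SW at lon -20°, lat 80°.
Square 9, 2: +9·2° lon, +2·1° lat → SW at lon -2°, lat 82°.
Subsquare b=1, a=0: +1·0.0833333° lon, +0·0.0416667° lat → SW at lon -1.91667°, lat 82°.
Cell spans 0.0833333° lon × 0.0416667° lat. Centre is SW corner plus half of each.
latitude 82.0208, longitude -1.8750.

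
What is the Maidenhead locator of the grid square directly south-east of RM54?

RM63

Longitude square 5; +1 → 6.
Latitude square 4; −1 → 3.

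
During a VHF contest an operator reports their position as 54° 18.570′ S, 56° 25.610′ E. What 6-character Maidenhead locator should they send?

Shift to the Maidenhead origin (180°W, 90°S): lon 236.4268, lat 35.6905.
Field: lon ⌊236.4268/20⌋ = 11 → L; lat ⌊35.6905/10⌋ = 3 → D.
Square: lon ⌊16.4268/2⌋ = 8; lat ⌊5.6905/1⌋ = 5.
Subsquare: lon ⌊0.4268/0.0833333⌋ = 5 → f; lat ⌊0.6905/0.0416667⌋ = 16 → q.

LD85fq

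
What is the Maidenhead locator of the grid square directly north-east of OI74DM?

OI74en

Longitude subsquare d = 3; +1 → 4 = e.
Latitude subsquare m = 12; +1 → 13 = n.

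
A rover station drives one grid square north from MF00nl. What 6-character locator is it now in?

MF00nm

Latitude subsquare l = 11; +1 → 12 = m.
The longitude characters are unchanged.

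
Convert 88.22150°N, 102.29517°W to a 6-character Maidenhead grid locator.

DR88uf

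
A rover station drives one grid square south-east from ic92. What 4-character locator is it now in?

JC01

Longitude square 9; +1 → 10, wraps to 0, carry into field.
Longitude field I = 8; +1 → 9 = J.
Latitude square 2; −1 → 1.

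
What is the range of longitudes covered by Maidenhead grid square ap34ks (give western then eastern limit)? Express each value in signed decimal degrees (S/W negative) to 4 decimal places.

-173.1667, -173.0833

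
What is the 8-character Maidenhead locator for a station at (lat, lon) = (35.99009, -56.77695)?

Add 180° to longitude and 90° to latitude: 123.22305, 125.99009.
Field (20°×10°, letters A–R): lon ⌊123.22305/20⌋ = 6 → G; lat ⌊125.99009/10⌋ = 12 → M.
Square (2°×1°, digits 0–9): lon ⌊3.22305/2⌋ = 1; lat ⌊5.99009/1⌋ = 5.
Subsquare (5′×2.5′, letters a–x): lon ⌊1.22305/0.0833333⌋ = 14 → o; lat ⌊0.99009/0.0416667⌋ = 23 → x.
Extended square (30″×15″, digits 0–9): lon ⌊0.05638/0.00833333⌋ = 6; lat ⌊0.03176/0.00416667⌋ = 7.

GM15ox67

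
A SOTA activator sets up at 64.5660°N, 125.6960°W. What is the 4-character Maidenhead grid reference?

CP74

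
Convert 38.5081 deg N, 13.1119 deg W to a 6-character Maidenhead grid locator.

Offset from 180°W / 90°S: lon 166.8881°, lat 128.5081°.
Field: lon ⌊166.8881/20⌋ = 8 → I; lat ⌊128.5081/10⌋ = 12 → M.
Square: lon ⌊6.8881/2⌋ = 3; lat ⌊8.5081/1⌋ = 8.
Subsquare: lon ⌊0.8881/0.0833333⌋ = 10 → k; lat ⌊0.5081/0.0416667⌋ = 12 → m.

IM38km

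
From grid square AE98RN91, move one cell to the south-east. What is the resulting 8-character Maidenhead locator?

AE98sn00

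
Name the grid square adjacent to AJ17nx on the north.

Latitude subsquare x = 23; +1 → 24, wraps to 0 = a, carry into square.
Latitude square 7; +1 → 8.
The longitude characters are unchanged.

AJ18na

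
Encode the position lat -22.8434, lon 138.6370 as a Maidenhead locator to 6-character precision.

Offset from 180°W / 90°S: lon 318.6370°, lat 67.1566°.
Field: 318.6370/20 → 15 → P, 67.1566/10 → 6 → G; chars PG.
Square: 18.6370/2 → 9, 7.1566/1 → 7; chars 97.
Subsquare: 0.6370/0.0833333 → 7 → h, 0.1566/0.0416667 → 3 → d; chars hd.

PG97hd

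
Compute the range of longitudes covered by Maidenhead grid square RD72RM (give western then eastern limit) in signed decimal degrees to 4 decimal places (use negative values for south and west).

Field R=17, D=3: +17·20° lon, +3·10° lat → SW at lon 160°, lat -60°.
Square 7, 2: +7·2° lon, +2·1° lat → SW at lon 174°, lat -58°.
Subsquare r=17, m=12: +17·0.0833333° lon, +12·0.0416667° lat → SW at lon 175.417°, lat -57.5°.
Cell spans 0.0833333° lon × 0.0416667° lat.
west 175.4167, east 175.5000.

175.4167, 175.5000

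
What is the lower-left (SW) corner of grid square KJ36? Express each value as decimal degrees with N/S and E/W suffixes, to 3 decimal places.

Field K=10, J=9: +10·20° lon, +9·10° lat → SW at lon 20°, lat 0°.
Square 3, 6: +3·2° lon, +6·1° lat → SW at lon 26°, lat 6°.
latitude 6.000° N, longitude 26.000° E.

6.000° N, 26.000° E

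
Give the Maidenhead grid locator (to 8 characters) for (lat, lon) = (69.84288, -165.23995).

Shift to the Maidenhead origin (180°W, 90°S): lon 14.76005, lat 159.84288.
Field: 14.76005/20 → 0 → A, 159.84288/10 → 15 → P; chars AP.
Square: 14.76005/2 → 7, 9.84288/1 → 9; chars 79.
Subsquare: 0.76005/0.0833333 → 9 → j, 0.84288/0.0416667 → 20 → u; chars ju.
Extended square: 0.01005/0.00833333 → 1, 0.00955/0.00416667 → 2; chars 12.

AP79ju12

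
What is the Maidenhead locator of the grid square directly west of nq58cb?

NQ58bb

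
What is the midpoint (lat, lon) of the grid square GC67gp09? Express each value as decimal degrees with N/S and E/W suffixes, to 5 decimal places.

Field G=6, C=2: +6·20° lon, +2·10° lat → SW at lon -60°, lat -70°.
Square 6, 7: +6·2° lon, +7·1° lat → SW at lon -48°, lat -63°.
Subsquare g=6, p=15: +6·0.0833333° lon, +15·0.0416667° lat → SW at lon -47.5°, lat -62.375°.
Extended square 0, 9: +0·0.00833333° lon, +9·0.00416667° lat → SW at lon -47.5°, lat -62.3375°.
Cell spans 0.00833333° lon × 0.00416667° lat. Centre is SW corner plus half of each.
latitude 62.33542° S, longitude 47.49583° W.

62.33542° S, 47.49583° W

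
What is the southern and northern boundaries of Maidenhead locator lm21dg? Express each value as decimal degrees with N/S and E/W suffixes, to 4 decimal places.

31.2500° N, 31.2917° N

Field L=11, M=12: +11·20° lon, +12·10° lat → SW at lon 40°, lat 30°.
Square 2, 1: +2·2° lon, +1·1° lat → SW at lon 44°, lat 31°.
Subsquare d=3, g=6: +3·0.0833333° lon, +6·0.0416667° lat → SW at lon 44.25°, lat 31.25°.
Cell spans 0.0833333° lon × 0.0416667° lat.
south 31.2500° N, north 31.2917° N.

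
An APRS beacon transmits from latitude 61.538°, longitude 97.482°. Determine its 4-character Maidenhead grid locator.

Shift to the Maidenhead origin (180°W, 90°S): lon 277.48, lat 151.54.
Field (20°×10°, letters A–R): 277.48/20 → 13 → N, 151.54/10 → 15 → P; chars NP.
Square (2°×1°, digits 0–9): 17.48/2 → 8, 1.54/1 → 1; chars 81.

NP81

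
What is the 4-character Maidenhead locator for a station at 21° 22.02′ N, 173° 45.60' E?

Add 180° to longitude and 90° to latitude: 353.76, 111.37.
Field (20°×10°, letters A–R): lon ⌊353.76/20⌋ = 17 → R; lat ⌊111.37/10⌋ = 11 → L.
Square (2°×1°, digits 0–9): lon ⌊13.76/2⌋ = 6; lat ⌊1.37/1⌋ = 1.

RL61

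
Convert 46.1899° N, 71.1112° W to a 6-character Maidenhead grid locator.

FN46ke

Offset from 180°W / 90°S: lon 108.8888°, lat 136.1899°.
Field: 108.8888/20 → 5 → F, 136.1899/10 → 13 → N; chars FN.
Square: 8.8888/2 → 4, 6.1899/1 → 6; chars 46.
Subsquare: 0.8888/0.0833333 → 10 → k, 0.1899/0.0416667 → 4 → e; chars ke.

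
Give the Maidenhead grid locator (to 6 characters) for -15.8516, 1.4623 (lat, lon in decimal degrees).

JH04rd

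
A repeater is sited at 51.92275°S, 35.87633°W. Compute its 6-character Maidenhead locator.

HD28bb

Shift to the Maidenhead origin (180°W, 90°S): lon 144.1237, lat 38.0772.
Field (20°×10°, letters A–R): lon ⌊144.1237/20⌋ = 7 → H; lat ⌊38.0772/10⌋ = 3 → D.
Square (2°×1°, digits 0–9): lon ⌊4.1237/2⌋ = 2; lat ⌊8.0772/1⌋ = 8.
Subsquare (5′×2.5′, letters a–x): lon ⌊0.1237/0.0833333⌋ = 1 → b; lat ⌊0.0772/0.0416667⌋ = 1 → b.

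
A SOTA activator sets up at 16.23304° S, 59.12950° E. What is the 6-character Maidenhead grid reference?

LH93ns

Shift to the Maidenhead origin (180°W, 90°S): lon 239.1295, lat 73.7670.
Field: 239.1295/20 → 11 → L, 73.7670/10 → 7 → H; chars LH.
Square: 19.1295/2 → 9, 3.7670/1 → 3; chars 93.
Subsquare: 1.1295/0.0833333 → 13 → n, 0.7670/0.0416667 → 18 → s; chars ns.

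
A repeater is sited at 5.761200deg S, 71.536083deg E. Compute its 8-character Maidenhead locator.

MI54sf47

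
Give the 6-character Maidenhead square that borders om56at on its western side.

Longitude subsquare a = 0; −1 → -1, wraps to 23 = x, carry into square.
Longitude square 5; −1 → 4.
The latitude characters are unchanged.

OM46xt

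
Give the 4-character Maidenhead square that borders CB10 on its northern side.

Latitude square 0; +1 → 1.
The longitude characters are unchanged.

CB11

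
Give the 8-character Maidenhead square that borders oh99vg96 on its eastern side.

Longitude extended square 9; +1 → 10, wraps to 0, carry into subsquare.
Longitude subsquare v = 21; +1 → 22 = w.
The latitude characters are unchanged.

OH99wg06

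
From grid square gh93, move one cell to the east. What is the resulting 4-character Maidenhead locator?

Longitude square 9; +1 → 10, wraps to 0, carry into field.
Longitude field G = 6; +1 → 7 = H.
The latitude characters are unchanged.

HH03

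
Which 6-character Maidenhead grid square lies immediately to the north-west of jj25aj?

JJ15xk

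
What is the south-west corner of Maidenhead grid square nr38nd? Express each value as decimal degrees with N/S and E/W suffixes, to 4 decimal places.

88.1250° N, 87.0833° E

Field N=13, R=17: +13·20° lon, +17·10° lat → SW at lon 80°, lat 80°.
Square 3, 8: +3·2° lon, +8·1° lat → SW at lon 86°, lat 88°.
Subsquare n=13, d=3: +13·0.0833333° lon, +3·0.0416667° lat → SW at lon 87.0833°, lat 88.125°.
latitude 88.1250° N, longitude 87.0833° E.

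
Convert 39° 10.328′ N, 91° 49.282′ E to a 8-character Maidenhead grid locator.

NM59ve81

Offset from 180°W / 90°S: lon 271.82137°, lat 129.17213°.
Field: lon ⌊271.82137/20⌋ = 13 → N; lat ⌊129.17213/10⌋ = 12 → M.
Square: lon ⌊11.82137/2⌋ = 5; lat ⌊9.17213/1⌋ = 9.
Subsquare: lon ⌊1.82137/0.0833333⌋ = 21 → v; lat ⌊0.17213/0.0416667⌋ = 4 → e.
Extended square: lon ⌊0.07137/0.00833333⌋ = 8; lat ⌊0.00547/0.00416667⌋ = 1.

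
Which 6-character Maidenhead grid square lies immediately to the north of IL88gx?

Latitude subsquare x = 23; +1 → 24, wraps to 0 = a, carry into square.
Latitude square 8; +1 → 9.
The longitude characters are unchanged.

IL89ga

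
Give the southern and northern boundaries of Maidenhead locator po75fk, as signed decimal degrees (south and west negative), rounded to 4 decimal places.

55.4167, 55.4583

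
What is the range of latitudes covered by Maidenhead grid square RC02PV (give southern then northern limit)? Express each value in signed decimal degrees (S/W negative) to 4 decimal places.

-67.1250, -67.0833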